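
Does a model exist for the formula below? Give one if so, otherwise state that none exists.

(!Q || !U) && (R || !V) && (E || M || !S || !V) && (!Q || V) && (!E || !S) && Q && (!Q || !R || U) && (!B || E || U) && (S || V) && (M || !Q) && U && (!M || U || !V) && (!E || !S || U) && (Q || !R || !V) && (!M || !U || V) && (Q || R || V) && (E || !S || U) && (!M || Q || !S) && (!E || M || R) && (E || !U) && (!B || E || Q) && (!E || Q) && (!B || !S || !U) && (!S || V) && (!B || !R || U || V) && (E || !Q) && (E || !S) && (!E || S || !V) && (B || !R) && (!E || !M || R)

UNSATISFIABLE

Case Q = True:
  (!Q || !U) forces U = False.
  Clause (U) is falsified — contradiction.
Case Q = False:
  Clause (Q) is falsified — contradiction.
Both cases fail, so the formula is unsatisfiable.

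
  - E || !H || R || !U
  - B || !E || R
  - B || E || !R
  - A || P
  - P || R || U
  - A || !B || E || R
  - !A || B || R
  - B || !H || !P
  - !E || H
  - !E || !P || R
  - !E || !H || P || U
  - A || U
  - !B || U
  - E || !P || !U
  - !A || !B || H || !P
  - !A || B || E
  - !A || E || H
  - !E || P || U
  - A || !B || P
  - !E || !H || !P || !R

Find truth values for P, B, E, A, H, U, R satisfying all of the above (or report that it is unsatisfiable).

Set P = False.
  then (A || P) forces A = True.
Set B = True.
  then (!B || U) forces U = True.
Set E = True.
  then (!E || H) forces H = True.
Set R = False.
All clauses satisfied.

P = False, B = True, E = True, A = True, H = True, U = True, R = False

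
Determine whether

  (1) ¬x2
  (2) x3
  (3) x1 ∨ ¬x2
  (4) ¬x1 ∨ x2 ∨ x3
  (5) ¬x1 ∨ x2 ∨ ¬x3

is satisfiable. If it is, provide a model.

x1 = False, x2 = False, x3 = True

Unit clause (¬x2) forces x2 = False.
Unit clause (x3) forces x3 = True.
In (¬x1 ∨ x2 ∨ ¬x3) only ¬x1 is left, so x1 = False.
Check each clause:
  (¬x2): ¬x2 holds.
  (x3): x3 holds.
  (x1 ∨ ¬x2): ¬x2 holds.
  (¬x1 ∨ x2 ∨ x3): ¬x1 holds.
  (¬x1 ∨ x2 ∨ ¬x3): ¬x1 holds.
All clauses satisfied.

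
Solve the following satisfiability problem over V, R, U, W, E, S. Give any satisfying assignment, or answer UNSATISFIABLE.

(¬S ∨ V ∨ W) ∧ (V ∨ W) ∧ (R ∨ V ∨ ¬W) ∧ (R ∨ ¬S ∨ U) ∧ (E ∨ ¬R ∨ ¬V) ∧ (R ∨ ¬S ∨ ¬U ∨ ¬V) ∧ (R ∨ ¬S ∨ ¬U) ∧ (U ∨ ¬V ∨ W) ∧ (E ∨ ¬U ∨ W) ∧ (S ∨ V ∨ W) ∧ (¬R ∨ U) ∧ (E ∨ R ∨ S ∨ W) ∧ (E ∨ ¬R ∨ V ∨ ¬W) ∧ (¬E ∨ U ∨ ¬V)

V=T; R=T; U=T; W=F; E=T; S=F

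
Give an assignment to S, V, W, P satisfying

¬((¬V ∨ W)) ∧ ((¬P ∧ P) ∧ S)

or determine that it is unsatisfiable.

The formula is unsatisfiable.

Case P = True: the conjunct ¬P is False.
Case P = False: the conjunct P is False.
Both cases fail — unsatisfiable.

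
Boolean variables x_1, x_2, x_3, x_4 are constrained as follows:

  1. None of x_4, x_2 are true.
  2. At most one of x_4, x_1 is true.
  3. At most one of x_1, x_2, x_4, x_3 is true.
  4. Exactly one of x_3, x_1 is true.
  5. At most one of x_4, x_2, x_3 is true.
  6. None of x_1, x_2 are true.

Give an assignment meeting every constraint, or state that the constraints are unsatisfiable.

x_1 = False, x_2 = False, x_3 = True, x_4 = False

  (1) {x_4, x_2}: 0 true — none ✓
  (2) {x_4, x_1}: 0 true — at most one ✓
  (3) {x_1, x_2, x_4, x_3}: 1 true — at most one ✓
  (4) {x_3, x_1}: 1 true — exactly one ✓
  (5) {x_4, x_2, x_3}: 1 true — at most one ✓
  (6) {x_1, x_2}: 0 true — none ✓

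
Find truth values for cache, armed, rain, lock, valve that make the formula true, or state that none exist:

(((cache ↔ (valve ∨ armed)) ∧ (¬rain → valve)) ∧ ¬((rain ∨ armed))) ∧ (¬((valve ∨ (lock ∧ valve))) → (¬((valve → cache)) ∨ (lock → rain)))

cache=T, armed=F, rain=F, lock=T, valve=T

  ((cache ↔ (valve ∨ armed)) ∧ (¬rain → valve)) ∧ ¬((rain ∨ armed)) = True
    (cache ↔ (valve ∨ armed)) ∧ (¬rain → valve) = True
      cache ↔ (valve ∨ armed) = True
        valve ∨ armed = True
      ¬rain → valve = True
        ¬rain = True
    ¬((rain ∨ armed)) = True
      rain ∨ armed = False
  ¬((valve ∨ (lock ∧ valve))) → (¬((valve → cache)) ∨ (lock → rain)) = True
    ¬((valve ∨ (lock ∧ valve))) = False
      valve ∨ (lock ∧ valve) = True
        lock ∧ valve = True
    ¬((valve → cache)) ∨ (lock → rain) = False
      ¬((valve → cache)) = False
        valve → cache = True
      lock → rain = False
Both conjuncts True, so the formula holds.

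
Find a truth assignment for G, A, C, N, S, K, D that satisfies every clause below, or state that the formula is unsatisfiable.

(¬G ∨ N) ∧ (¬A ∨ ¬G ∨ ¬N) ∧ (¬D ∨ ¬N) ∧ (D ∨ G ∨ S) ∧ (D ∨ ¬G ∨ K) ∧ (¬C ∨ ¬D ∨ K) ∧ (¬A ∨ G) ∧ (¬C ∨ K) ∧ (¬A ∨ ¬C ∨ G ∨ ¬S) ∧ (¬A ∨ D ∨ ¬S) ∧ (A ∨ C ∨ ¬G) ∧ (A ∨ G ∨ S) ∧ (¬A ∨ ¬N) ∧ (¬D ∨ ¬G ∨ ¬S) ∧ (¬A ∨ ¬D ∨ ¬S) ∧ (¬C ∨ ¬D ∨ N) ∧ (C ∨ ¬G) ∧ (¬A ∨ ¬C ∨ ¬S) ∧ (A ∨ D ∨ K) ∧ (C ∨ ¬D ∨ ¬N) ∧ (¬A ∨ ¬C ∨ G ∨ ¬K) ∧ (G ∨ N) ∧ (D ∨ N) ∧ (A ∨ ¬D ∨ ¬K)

Set G = True.
  then (¬G ∨ N) forces N = True.
  then (¬A ∨ ¬G ∨ ¬N) forces A = False.
  then (¬D ∨ ¬N) forces D = False.
  then (D ∨ ¬G ∨ K) forces K = True.
  then (A ∨ C ∨ ¬G) forces C = True.
Set S = True.
All clauses satisfied.

G=T; A=F; C=T; N=T; S=T; K=T; D=F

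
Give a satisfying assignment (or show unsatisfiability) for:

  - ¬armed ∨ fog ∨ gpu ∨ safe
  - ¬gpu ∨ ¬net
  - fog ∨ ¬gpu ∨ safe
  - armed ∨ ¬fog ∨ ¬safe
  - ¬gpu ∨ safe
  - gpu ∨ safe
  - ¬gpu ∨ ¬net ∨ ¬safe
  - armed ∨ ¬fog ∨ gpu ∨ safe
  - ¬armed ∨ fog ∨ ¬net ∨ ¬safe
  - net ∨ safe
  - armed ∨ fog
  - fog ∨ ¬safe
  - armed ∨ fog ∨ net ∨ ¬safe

Set gpu = False.
  then (gpu ∨ safe) forces safe = True.
  then (fog ∨ ¬safe) forces fog = True.
  then (armed ∨ ¬fog ∨ ¬safe) forces armed = True.
Set net = True.
All clauses satisfied.

gpu = False, safe = True, fog = True, net = True, armed = True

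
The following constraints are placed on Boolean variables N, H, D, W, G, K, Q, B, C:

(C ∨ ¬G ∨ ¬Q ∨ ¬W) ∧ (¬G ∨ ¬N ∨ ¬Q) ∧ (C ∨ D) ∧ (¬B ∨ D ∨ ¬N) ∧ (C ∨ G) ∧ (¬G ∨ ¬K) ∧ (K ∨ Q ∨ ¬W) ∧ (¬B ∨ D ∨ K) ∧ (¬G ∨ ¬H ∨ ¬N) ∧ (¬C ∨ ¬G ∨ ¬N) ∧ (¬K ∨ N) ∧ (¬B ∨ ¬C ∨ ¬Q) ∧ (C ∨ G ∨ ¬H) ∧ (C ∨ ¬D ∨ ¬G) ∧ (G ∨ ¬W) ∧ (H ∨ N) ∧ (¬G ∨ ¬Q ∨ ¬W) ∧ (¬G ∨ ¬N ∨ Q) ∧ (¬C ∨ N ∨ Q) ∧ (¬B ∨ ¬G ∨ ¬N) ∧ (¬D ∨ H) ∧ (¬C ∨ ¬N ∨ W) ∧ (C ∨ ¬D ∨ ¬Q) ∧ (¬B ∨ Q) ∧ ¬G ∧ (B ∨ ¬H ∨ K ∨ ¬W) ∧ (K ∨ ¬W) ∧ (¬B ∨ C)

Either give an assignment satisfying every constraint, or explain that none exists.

N = False, H = True, D = False, W = False, G = False, K = False, Q = True, B = False, C = True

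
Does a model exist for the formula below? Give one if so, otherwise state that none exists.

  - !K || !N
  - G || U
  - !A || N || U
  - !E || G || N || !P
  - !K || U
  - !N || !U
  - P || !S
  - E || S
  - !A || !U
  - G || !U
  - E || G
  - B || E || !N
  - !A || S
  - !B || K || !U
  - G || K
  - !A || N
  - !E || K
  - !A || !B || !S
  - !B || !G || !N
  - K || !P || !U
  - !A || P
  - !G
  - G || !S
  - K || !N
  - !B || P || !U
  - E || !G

No satisfying assignment exists.

Case G = True:
  Clause (!G) is falsified — contradiction.
Case G = False:
  (G || U) forces U = True.
  Clause (G || !U) is falsified — contradiction.
Both cases fail, so the formula is unsatisfiable.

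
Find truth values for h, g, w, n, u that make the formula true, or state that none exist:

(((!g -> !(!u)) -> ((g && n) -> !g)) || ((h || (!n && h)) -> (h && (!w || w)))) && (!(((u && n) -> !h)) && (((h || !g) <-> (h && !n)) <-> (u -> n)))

Unsatisfiable — no assignment works.

Case h = True: the formula simplifies to (((!g -> !(!u)) -> ((g && n) -> !g)) || (!w || w)) && (!(!((u && n))) && (!n <-> (u -> n))).
  n = True: the conjunct !n <-> (u -> n) becomes !True <-> (u -> True) = False.
  n = False: the conjunct !(!((u && n))) becomes !(!False) = False.
Case h = False: the conjunct !(((u && n) -> !h)) becomes !(((u && n) -> True)) = False.
Both cases fail — unsatisfiable.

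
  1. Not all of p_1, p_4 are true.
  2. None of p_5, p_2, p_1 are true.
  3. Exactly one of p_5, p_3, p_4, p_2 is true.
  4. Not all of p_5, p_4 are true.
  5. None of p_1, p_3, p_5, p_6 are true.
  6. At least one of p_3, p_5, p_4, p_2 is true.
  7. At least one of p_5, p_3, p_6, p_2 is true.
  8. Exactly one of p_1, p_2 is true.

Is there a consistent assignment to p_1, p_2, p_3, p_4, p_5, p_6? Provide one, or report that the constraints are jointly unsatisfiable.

No satisfying assignment exists.

Case p_1 = True:
  Constraint (2) is violated (p_1=T) — contradiction.
Case p_1 = False:
  (2) forces p_5 = False.
  (2) forces p_2 = False.
  Constraint (8) is violated (p_1=F, p_2=F) — contradiction.
Both cases fail — unsatisfiable.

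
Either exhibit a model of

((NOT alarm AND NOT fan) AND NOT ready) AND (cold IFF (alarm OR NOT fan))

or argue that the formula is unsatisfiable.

cold = True, alarm = False, ready = False, fan = False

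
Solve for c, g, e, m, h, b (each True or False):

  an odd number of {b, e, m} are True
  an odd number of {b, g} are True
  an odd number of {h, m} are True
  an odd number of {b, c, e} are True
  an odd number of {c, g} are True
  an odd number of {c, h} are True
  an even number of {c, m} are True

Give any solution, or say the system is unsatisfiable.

c: True, g: False, e: True, m: True, h: False, b: True

{b, e, m}: 3 true → odd ✓
{b, g}: 1 true → odd ✓
{h, m}: 1 true → odd ✓
{b, c, e}: 3 true → odd ✓
{c, g}: 1 true → odd ✓
{c, h}: 1 true → odd ✓
{c, m}: 2 true → even ✓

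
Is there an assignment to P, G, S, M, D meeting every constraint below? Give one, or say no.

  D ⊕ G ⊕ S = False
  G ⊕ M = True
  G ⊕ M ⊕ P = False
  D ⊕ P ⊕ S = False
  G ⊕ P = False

P = True; G = True; S = False; M = False; D = True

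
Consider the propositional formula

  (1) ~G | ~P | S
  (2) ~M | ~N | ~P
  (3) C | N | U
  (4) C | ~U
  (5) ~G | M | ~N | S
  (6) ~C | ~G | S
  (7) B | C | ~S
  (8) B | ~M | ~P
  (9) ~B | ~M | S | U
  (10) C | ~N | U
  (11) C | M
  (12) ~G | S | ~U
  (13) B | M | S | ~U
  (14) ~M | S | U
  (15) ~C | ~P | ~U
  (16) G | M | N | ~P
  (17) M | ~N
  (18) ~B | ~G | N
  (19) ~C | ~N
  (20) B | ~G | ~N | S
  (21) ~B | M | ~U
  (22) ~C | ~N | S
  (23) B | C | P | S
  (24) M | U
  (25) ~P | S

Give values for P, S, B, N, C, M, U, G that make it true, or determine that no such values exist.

P = False, S = True, B = False, N = False, C = True, M = True, U = False, G = False

Set P = False.
Set S = True.
Set B = False.
  then (B | C | ~S) forces C = True.
  then (~C | ~N) forces N = False.
Set M = True.
Set U = False.
Set G = False.
All clauses satisfied.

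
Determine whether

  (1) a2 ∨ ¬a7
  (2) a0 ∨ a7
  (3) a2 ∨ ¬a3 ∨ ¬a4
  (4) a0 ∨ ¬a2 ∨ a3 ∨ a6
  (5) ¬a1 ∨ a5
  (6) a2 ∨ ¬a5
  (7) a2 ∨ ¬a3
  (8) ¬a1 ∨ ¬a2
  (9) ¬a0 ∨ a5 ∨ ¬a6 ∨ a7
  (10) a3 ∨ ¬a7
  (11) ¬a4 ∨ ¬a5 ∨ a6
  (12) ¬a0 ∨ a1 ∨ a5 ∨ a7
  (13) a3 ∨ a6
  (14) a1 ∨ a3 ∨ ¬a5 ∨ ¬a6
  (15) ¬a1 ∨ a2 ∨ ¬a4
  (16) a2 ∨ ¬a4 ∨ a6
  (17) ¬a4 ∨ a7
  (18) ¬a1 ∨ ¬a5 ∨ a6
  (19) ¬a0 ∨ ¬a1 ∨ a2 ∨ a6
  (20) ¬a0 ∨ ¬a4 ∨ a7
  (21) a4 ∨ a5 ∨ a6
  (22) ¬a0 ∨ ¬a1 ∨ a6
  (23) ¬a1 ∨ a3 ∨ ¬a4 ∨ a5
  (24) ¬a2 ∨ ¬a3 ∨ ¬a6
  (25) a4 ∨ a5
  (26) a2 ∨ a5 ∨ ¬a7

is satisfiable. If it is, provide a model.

a0: True; a1: False; a2: True; a3: True; a4: False; a5: True; a6: False; a7: True

Set a0 = True.
Try a1 = True:
  (¬a1 ∨ a5) forces a5 = True.
  (a2 ∨ ¬a5) forces a2 = True.
  clause (¬a1 ∨ ¬a2) is falsified — backtrack.
So a1 = False.
Set a2 = True.
Set a3 = True.
  then (¬a2 ∨ ¬a3 ∨ ¬a6) forces a6 = False.
Set a4 = False.
  then (a4 ∨ a5 ∨ a6) forces a5 = True.
Set a7 = True.
All clauses satisfied.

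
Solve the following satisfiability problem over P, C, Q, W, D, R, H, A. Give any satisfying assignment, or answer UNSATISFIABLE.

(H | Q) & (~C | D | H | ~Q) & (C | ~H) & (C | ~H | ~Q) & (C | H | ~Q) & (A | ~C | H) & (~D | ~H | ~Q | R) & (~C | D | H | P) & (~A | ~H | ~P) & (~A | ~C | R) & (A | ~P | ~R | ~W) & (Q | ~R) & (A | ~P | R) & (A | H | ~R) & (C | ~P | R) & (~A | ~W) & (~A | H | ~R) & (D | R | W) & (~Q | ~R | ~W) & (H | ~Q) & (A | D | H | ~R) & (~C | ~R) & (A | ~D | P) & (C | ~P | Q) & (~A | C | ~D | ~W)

Set P = False.
Set C = True.
  then (~C | ~R) forces R = False.
  then (~A | ~C | R) forces A = False.
  then (A | ~D | P) forces D = False.
  then (A | ~C | H) forces H = True.
  then (D | R | W) forces W = True.
Set Q = False.
All clauses satisfied.

P = False, C = True, Q = False, W = True, D = False, R = False, H = True, A = False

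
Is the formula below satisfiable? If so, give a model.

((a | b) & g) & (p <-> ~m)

p=F, b=T, m=T, g=T, a=T

  (a | b) & g = True
    a | b = True
  p <-> ~m = True
    ~m = False
Both conjuncts True, so the formula holds.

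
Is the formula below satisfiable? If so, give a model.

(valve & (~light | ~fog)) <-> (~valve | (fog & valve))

fog: True; light: False; valve: True

  (valve & (~light | ~fog)) <-> (~valve | (fog & valve)) = True
    valve & (~light | ~fog) = True
      ~light | ~fog = True
        ~light = True
        ~fog = False
    ~valve | (fog & valve) = True
      ~valve = False
      fog & valve = True
The formula evaluates to True.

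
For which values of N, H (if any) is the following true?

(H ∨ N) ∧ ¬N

N = False, H = True

  H ∨ N = True
  ¬N = True
Both conjuncts True, so the formula holds.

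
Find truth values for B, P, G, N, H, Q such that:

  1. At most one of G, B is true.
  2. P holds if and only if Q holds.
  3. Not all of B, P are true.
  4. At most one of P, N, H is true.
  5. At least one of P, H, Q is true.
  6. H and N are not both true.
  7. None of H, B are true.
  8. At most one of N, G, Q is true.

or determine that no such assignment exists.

B: False, P: True, G: False, N: False, H: False, Q: True

  (1) {G, B}: 0 true — at most one ✓
  (2) P=T, Q=T — same ✓
  (3) {B, P}: 1/2 true — not all ✓
  (4) {P, N, H}: 1 true — at most one ✓
  (5) {P, H, Q}: 2 true — at least one ✓
  (6) H=F, N=F — not both ✓
  (7) {H, B}: 0 true — none ✓
  (8) {N, G, Q}: 1 true — at most one ✓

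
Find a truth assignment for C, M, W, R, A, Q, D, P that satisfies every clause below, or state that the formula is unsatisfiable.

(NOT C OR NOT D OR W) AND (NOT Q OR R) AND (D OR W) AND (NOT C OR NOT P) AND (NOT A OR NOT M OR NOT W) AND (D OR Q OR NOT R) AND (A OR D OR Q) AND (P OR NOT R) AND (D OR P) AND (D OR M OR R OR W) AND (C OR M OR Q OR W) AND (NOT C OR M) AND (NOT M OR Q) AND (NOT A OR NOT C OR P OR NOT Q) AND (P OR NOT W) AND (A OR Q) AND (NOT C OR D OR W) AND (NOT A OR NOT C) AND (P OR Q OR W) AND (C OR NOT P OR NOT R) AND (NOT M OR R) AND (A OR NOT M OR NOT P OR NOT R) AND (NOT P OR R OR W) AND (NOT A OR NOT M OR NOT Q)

Set C = False.
Try M = True:
  (NOT M OR Q) forces Q = True.
  (NOT Q OR R) forces R = True.
  (P OR NOT R) forces P = True.
  clause (C OR NOT P OR NOT R) is falsified — backtrack.
So M = False.
Try W = False:
  (D OR W) forces D = True.
  (C OR M OR Q OR W) forces Q = True.
  (NOT Q OR R) forces R = True.
  (P OR NOT R) forces P = True.
  clause (C OR NOT P OR NOT R) is falsified — backtrack.
So W = True.
  then (P OR NOT W) forces P = True.
  then (C OR NOT P OR NOT R) forces R = False.
  then (NOT Q OR R) forces Q = False.
  then (A OR Q) forces A = True.
Set D = False.
All clauses satisfied.

C=F; M=F; W=T; R=F; A=T; Q=F; D=F; P=T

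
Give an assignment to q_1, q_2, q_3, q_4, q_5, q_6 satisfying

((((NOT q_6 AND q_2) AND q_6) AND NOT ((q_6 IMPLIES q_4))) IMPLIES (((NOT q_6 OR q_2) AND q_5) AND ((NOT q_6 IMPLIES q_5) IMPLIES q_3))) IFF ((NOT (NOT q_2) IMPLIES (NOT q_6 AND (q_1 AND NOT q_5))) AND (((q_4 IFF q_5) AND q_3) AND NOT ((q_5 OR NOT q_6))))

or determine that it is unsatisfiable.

q_1: True; q_2: False; q_3: True; q_4: False; q_5: False; q_6: True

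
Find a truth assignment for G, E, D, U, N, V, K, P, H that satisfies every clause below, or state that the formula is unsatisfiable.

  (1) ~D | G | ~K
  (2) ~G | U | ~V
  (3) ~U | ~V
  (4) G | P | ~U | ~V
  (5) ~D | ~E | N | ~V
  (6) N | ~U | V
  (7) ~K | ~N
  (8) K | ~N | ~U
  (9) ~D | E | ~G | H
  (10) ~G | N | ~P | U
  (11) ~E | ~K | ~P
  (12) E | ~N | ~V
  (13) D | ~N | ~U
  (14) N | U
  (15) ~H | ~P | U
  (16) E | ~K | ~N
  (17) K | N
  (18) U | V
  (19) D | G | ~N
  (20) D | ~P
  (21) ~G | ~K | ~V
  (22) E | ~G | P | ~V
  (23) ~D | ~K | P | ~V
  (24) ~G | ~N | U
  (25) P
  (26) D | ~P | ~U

G: False, E: True, D: True, U: False, N: True, V: True, K: False, P: True, H: False

Unit clause (P) forces P = True.
In (D | ~P) only D is left, so D = True.
Set G = False.
  then (~D | G | ~K) forces K = False.
  then (K | N) forces N = True.
  then (K | ~N | ~U) forces U = False.
  then (~H | ~P | U) forces H = False.
  then (U | V) forces V = True.
  then (E | ~N | ~V) forces E = True.
All clauses satisfied.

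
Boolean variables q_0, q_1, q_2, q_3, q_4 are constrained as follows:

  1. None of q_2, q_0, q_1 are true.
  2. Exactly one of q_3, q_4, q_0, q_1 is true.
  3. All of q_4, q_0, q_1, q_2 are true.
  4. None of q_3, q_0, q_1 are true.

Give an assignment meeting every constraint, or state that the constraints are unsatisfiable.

No satisfying assignment exists.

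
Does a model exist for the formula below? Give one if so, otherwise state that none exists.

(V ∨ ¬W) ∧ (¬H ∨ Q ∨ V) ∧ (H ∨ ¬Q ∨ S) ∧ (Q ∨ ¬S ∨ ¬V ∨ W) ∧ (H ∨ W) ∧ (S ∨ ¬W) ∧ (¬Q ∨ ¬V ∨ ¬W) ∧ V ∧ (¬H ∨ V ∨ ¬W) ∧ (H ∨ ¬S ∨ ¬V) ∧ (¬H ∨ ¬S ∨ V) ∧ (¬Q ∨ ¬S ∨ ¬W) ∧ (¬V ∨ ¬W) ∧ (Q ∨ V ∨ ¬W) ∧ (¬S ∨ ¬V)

Unit clause (V) forces V = True.
In (¬V ∨ ¬W) only ¬W is left, so W = False.
In (¬S ∨ ¬V) only ¬S is left, so S = False.
In (H ∨ W) only H is left, so H = True.
Set Q = False.
All clauses satisfied.

S = False, H = True, V = True, W = False, Q = False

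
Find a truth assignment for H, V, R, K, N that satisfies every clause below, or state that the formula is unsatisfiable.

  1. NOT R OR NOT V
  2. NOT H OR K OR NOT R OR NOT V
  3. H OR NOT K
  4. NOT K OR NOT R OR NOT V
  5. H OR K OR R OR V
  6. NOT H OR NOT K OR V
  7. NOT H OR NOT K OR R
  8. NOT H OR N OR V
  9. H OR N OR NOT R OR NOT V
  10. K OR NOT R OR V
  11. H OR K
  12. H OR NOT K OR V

Set H = True.
Set V = False.
  then (NOT H OR NOT K OR V) forces K = False.
  then (NOT H OR N OR V) forces N = True.
  then (K OR NOT R OR V) forces R = False.
All clauses satisfied.

H=T, V=F, R=F, K=F, N=T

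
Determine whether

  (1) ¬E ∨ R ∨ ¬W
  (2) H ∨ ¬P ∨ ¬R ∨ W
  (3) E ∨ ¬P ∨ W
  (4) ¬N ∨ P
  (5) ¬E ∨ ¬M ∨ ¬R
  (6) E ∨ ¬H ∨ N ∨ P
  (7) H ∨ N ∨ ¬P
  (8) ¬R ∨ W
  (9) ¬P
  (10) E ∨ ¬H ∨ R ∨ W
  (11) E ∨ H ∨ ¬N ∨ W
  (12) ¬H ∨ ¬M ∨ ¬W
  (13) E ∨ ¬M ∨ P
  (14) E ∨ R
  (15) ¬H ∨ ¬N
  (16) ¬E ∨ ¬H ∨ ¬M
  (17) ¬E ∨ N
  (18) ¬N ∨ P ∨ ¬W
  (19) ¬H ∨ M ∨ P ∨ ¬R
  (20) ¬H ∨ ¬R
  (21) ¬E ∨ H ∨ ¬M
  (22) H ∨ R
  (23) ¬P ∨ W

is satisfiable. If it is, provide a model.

N = False, P = False, H = False, R = True, M = False, W = True, E = False

Unit clause (¬P) forces P = False.
In (¬N ∨ P) only ¬N is left, so N = False.
In (¬E ∨ N) only ¬E is left, so E = False.
In (E ∨ ¬H ∨ N ∨ P) only ¬H is left, so H = False.
In (E ∨ ¬M ∨ P) only ¬M is left, so M = False.
In (E ∨ R) only R is left, so R = True.
In (¬R ∨ W) only W is left, so W = True.
All clauses satisfied.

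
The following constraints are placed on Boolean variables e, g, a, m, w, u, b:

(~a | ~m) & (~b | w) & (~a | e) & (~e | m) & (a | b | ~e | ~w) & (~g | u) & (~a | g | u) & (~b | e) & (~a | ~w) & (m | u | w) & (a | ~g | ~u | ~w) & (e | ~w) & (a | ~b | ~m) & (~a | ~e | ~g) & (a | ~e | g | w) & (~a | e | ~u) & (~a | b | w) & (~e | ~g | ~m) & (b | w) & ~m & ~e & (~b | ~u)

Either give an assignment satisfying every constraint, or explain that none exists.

Unsatisfiable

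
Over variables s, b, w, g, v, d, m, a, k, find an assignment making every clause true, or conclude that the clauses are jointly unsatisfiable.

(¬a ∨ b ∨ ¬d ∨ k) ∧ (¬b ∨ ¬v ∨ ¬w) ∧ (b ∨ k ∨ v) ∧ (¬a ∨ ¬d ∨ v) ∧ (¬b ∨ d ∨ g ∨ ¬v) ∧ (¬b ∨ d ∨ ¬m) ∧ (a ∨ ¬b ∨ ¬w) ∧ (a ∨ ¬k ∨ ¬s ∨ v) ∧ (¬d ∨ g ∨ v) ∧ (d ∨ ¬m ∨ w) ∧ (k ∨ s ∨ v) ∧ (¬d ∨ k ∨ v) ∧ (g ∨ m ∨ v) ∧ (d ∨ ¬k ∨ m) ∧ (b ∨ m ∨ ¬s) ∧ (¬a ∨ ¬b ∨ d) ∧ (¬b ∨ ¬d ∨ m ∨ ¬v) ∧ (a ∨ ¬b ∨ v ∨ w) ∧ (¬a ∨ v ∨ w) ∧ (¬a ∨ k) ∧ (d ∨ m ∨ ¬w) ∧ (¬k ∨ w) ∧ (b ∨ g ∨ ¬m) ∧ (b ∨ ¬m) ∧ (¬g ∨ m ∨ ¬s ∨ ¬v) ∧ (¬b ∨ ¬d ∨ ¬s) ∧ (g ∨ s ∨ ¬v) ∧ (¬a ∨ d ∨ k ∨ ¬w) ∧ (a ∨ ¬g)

s=F, b=F, w=T, g=T, v=T, d=T, m=F, a=T, k=T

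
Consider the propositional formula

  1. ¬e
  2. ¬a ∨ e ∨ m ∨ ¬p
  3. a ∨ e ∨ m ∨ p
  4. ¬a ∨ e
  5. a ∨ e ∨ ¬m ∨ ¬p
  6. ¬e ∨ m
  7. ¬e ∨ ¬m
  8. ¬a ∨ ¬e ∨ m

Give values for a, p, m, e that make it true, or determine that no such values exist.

Unit clause (¬e) forces e = False.
In (¬a ∨ e) only ¬a is left, so a = False.
Set p = False.
  then (a ∨ e ∨ m ∨ p) forces m = True.
All clauses satisfied.

a = False, p = False, m = True, e = False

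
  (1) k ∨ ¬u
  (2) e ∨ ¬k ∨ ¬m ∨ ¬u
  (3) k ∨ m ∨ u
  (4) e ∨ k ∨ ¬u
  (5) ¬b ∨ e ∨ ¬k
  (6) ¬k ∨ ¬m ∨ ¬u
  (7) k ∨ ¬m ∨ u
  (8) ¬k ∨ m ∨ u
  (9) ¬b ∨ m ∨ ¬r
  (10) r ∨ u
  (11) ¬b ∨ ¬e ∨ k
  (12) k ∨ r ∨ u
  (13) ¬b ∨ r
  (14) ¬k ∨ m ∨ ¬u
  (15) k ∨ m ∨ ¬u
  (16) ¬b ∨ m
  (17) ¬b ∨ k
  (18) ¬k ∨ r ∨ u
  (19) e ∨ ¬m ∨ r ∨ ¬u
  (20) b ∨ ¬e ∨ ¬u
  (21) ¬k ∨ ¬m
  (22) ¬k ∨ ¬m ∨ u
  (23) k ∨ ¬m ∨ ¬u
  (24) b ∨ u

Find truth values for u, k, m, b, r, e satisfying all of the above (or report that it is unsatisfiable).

Case k = True:
  (¬k ∨ ¬m) forces m = False.
  (¬k ∨ m ∨ u) forces u = True.
  Clause (¬k ∨ m ∨ ¬u) is falsified — contradiction.
Case k = False:
  (k ∨ ¬u) forces u = False.
  (k ∨ m ∨ u) forces m = True.
  Clause (k ∨ ¬m ∨ u) is falsified — contradiction.
Both cases fail, so the formula is unsatisfiable.

Unsatisfiable — no assignment works.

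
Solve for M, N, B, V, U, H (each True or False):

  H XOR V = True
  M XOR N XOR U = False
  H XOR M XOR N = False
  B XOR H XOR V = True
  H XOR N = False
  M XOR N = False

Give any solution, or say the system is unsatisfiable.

M: False; N: False; B: False; V: True; U: False; H: False

H XOR V = F XOR T = True ✓
M XOR N XOR U = F XOR F XOR F = False ✓
H XOR M XOR N = F XOR F XOR F = False ✓
B XOR H XOR V = F XOR F XOR T = True ✓
H XOR N = F XOR F = False ✓
M XOR N = F XOR F = False ✓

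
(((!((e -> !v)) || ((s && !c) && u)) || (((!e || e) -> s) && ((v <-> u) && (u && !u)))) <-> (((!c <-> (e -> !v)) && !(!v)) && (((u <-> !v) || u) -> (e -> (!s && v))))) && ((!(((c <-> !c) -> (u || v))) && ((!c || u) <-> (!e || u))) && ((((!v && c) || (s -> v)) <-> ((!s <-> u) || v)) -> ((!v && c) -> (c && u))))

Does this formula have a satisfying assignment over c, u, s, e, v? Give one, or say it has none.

The conjunct !(((c <-> !c) -> (u || v))) is unsatisfiable on its own:
  c=F, u=F, v=F: evaluates to False.
  c=F, u=F, v=T: evaluates to False.
  c=F, u=T, v=F: evaluates to False.
  c=F, u=T, v=T: evaluates to False.
  c=T, u=F, v=F: evaluates to False.
  c=T, u=F, v=T: evaluates to False.
  c=T, u=T, v=F: evaluates to False.
  c=T, u=T, v=T: evaluates to False.
So the whole conjunction is unsatisfiable.

Unsatisfiable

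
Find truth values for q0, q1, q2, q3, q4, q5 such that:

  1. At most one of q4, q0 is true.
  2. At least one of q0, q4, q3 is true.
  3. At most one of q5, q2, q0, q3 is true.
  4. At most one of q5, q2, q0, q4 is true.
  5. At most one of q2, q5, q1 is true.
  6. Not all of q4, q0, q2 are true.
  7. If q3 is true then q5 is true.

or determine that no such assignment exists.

q0: True, q1: False, q2: False, q3: False, q4: False, q5: False

  (1) {q4, q0}: 1 true — at most one ✓
  (2) {q0, q4, q3}: 1 true — at least one ✓
  (3) {q5, q2, q0, q3}: 1 true — at most one ✓
  (4) {q5, q2, q0, q4}: 1 true — at most one ✓
  (5) {q2, q5, q1}: 0 true — at most one ✓
  (6) {q4, q0, q2}: 1/3 true — not all ✓
  (7) q3=F ⇒ q5: vacuous ✓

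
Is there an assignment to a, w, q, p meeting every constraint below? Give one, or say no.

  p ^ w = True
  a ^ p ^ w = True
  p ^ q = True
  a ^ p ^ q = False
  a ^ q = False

Adding constraints 1, 2, 3, 4 mod 2: every variable appears an even number of times on the left, so the left side is 0.
But the right sides sum to 1 (mod 2). 0 ≠ 1 — the system is inconsistent.

The formula is unsatisfiable.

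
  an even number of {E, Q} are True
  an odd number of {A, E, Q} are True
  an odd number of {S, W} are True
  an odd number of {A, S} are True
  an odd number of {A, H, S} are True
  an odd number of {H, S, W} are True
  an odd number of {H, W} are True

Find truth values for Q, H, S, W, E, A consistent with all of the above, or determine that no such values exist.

Q = True, H = False, S = False, W = True, E = True, A = True

{E, Q}: 2 true → even ✓
{A, E, Q}: 3 true → odd ✓
{S, W}: 1 true → odd ✓
{A, S}: 1 true → odd ✓
{A, H, S}: 1 true → odd ✓
{H, S, W}: 1 true → odd ✓
{H, W}: 1 true → odd ✓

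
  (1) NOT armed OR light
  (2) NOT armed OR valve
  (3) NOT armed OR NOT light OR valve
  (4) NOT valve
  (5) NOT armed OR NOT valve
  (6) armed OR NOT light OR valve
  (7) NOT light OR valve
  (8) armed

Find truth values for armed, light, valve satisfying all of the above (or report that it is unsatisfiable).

No satisfying assignment exists.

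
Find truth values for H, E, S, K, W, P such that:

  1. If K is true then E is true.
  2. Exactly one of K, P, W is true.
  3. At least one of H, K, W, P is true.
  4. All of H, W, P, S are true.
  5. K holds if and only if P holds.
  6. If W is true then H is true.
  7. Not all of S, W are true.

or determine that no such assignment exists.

Unsatisfiable

Case P = True:
  (2) with P=T forces K = False.
  Constraint (5) is violated (K=F, P=T) — contradiction.
Case P = False:
  Constraint (4) is violated (P=F) — contradiction.
Both cases fail — unsatisfiable.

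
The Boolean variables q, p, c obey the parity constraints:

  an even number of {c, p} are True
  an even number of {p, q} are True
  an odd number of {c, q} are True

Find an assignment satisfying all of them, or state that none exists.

UNSATISFIABLE

Adding constraints 1, 2, 3 mod 2: every variable appears an even number of times on the left, so the left side is 0.
But the right sides sum to 1 (mod 2). 0 ≠ 1 — the system is inconsistent.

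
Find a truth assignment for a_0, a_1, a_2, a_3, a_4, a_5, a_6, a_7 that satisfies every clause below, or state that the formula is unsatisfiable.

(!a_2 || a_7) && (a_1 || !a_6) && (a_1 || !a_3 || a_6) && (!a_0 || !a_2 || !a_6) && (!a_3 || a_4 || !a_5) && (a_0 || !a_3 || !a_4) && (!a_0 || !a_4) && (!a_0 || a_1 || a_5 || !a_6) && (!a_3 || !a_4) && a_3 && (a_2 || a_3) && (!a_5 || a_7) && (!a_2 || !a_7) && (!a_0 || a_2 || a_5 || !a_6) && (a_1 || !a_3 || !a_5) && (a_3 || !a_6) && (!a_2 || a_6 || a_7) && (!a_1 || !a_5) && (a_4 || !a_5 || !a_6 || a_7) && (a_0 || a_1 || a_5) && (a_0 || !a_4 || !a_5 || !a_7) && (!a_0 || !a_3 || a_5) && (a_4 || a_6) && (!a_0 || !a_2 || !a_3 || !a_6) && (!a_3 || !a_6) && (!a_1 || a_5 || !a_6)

Case a_3 = True:
  (!a_3 || !a_4) forces a_4 = False.
  (!a_3 || a_4 || !a_5) forces a_5 = False.
  (!a_0 || !a_3 || a_5) forces a_0 = False.
  (a_0 || a_1 || a_5) forces a_1 = True.
  (a_4 || a_6) forces a_6 = True.
  Clause (!a_3 || !a_6) is falsified — contradiction.
Case a_3 = False:
  Clause (a_3) is falsified — contradiction.
Both cases fail, so the formula is unsatisfiable.

UNSATISFIABLE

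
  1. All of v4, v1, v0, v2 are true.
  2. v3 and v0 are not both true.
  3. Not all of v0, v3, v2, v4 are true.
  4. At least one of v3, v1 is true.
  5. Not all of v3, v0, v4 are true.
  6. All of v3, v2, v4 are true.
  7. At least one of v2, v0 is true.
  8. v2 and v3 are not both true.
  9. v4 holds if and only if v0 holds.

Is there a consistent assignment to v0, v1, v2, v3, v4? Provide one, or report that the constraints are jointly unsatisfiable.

No satisfying assignment exists.

Case v3 = True:
  (1) forces v4 = True.
  (1) forces v1 = True.
  (1) forces v0 = True.
  Constraint (2) is violated (v3=T, v0=T) — contradiction.
Case v3 = False:
  Constraint (6) is violated (v3=F) — contradiction.
Both cases fail — unsatisfiable.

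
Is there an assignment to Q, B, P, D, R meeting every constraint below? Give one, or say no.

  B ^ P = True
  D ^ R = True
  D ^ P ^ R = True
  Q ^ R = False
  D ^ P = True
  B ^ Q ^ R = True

Q = False; B = True; P = False; D = True; R = False

B ^ P = T ^ F = True ✓
D ^ R = T ^ F = True ✓
D ^ P ^ R = T ^ F ^ F = True ✓
Q ^ R = F ^ F = False ✓
D ^ P = T ^ F = True ✓
B ^ Q ^ R = T ^ F ^ F = True ✓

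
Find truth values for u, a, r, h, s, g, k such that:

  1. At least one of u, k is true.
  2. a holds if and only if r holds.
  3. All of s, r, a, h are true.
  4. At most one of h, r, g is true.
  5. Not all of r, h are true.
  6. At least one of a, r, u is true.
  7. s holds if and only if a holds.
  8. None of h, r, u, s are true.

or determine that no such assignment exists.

Case r = True:
  Constraint (8) is violated (r=T) — contradiction.
Case r = False:
  Constraint (3) is violated (r=F) — contradiction.
Both cases fail — unsatisfiable.

No satisfying assignment exists.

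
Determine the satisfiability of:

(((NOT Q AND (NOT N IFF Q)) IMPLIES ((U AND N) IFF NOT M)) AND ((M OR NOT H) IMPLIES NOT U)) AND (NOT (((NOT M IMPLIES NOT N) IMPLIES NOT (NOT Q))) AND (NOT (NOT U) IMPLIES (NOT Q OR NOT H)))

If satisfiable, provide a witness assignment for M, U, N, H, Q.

M = False; U = True; N = False; H = True; Q = False

  ((NOT Q AND (NOT N IFF Q)) IMPLIES ((U AND N) IFF NOT M)) AND ((M OR NOT H) IMPLIES NOT U) = True
    (NOT Q AND (NOT N IFF Q)) IMPLIES ((U AND N) IFF NOT M) = True
      NOT Q AND (NOT N IFF Q) = False
        NOT Q = True
        NOT N IFF Q = False
          NOT N = True
      (U AND N) IFF NOT M = False
        U AND N = False
        NOT M = True
    (M OR NOT H) IMPLIES NOT U = True
      M OR NOT H = False
        NOT H = False
      NOT U = False
  NOT (((NOT M IMPLIES NOT N) IMPLIES NOT (NOT Q))) AND (NOT (NOT U) IMPLIES (NOT Q OR NOT H)) = True
    NOT (((NOT M IMPLIES NOT N) IMPLIES NOT (NOT Q))) = True
      (NOT M IMPLIES NOT N) IMPLIES NOT (NOT Q) = False
        NOT M IMPLIES NOT N = True
          NOT M = True
          NOT N = True
        NOT (NOT Q) = False
          NOT Q = True
    NOT (NOT U) IMPLIES (NOT Q OR NOT H) = True
      NOT (NOT U) = True
        NOT U = False
      NOT Q OR NOT H = True
        NOT Q = True
        NOT H = False
Both conjuncts True, so the formula holds.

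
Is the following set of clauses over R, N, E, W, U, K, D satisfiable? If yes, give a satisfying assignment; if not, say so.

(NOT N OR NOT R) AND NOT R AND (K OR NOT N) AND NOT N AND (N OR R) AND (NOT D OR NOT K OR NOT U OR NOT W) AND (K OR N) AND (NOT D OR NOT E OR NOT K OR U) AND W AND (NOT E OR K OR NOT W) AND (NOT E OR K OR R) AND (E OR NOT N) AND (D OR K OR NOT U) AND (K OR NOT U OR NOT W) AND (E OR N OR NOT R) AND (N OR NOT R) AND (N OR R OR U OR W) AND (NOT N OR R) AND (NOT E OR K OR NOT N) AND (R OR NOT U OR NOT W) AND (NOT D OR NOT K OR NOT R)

No satisfying assignment exists.

Case R = True:
  Clause (NOT R) is falsified — contradiction.
Case R = False:
  (NOT N) forces N = False.
  Clause (N OR R) is falsified — contradiction.
Both cases fail, so the formula is unsatisfiable.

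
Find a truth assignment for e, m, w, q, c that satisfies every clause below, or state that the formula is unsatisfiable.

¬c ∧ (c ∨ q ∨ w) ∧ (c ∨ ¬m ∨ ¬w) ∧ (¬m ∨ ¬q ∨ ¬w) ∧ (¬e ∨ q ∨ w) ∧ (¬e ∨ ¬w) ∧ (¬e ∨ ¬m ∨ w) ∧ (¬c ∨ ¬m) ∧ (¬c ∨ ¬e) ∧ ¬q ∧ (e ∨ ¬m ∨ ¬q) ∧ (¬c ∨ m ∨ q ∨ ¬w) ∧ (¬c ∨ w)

e: False, m: False, w: True, q: False, c: False

Unit clause (¬c) forces c = False.
Unit clause (¬q) forces q = False.
In (c ∨ q ∨ w) only w is left, so w = True.
In (c ∨ ¬m ∨ ¬w) only ¬m is left, so m = False.
In (¬e ∨ ¬w) only ¬e is left, so e = False.
All clauses satisfied.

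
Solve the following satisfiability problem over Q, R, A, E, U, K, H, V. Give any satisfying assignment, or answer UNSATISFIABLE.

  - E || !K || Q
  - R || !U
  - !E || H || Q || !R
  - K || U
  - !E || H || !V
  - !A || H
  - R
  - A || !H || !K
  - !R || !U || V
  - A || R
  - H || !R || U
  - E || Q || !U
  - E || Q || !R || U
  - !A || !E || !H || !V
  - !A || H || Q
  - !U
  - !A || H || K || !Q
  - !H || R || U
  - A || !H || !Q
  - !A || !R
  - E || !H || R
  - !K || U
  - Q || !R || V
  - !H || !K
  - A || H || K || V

The formula is unsatisfiable.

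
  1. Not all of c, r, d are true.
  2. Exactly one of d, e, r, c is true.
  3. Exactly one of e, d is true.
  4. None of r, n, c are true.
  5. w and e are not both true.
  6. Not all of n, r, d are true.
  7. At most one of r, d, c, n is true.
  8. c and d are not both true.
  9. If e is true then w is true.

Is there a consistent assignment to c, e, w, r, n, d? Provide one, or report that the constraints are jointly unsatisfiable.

c = False, e = False, w = False, r = False, n = False, d = True

  (1) {c, r, d}: 1/3 true — not all ✓
  (2) {d, e, r, c}: 1 true — exactly one ✓
  (3) {e, d}: 1 true — exactly one ✓
  (4) {r, n, c}: 0 true — none ✓
  (5) w=F, e=F — not both ✓
  (6) {n, r, d}: 1/3 true — not all ✓
  (7) {r, d, c, n}: 1 true — at most one ✓
  (8) c=F, d=T — not both ✓
  (9) e=F ⇒ w: vacuous ✓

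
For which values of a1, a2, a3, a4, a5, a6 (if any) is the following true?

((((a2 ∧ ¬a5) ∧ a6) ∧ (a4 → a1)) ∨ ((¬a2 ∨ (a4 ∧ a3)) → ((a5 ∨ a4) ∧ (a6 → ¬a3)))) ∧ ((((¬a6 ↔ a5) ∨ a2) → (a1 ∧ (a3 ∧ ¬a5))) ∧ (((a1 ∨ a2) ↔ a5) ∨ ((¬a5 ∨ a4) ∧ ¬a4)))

a1=T, a2=F, a3=F, a4=T, a5=T, a6=T

  (((a2 ∧ ¬a5) ∧ a6) ∧ (a4 → a1)) ∨ ((¬a2 ∨ (a4 ∧ a3)) → ((a5 ∨ a4) ∧ (a6 → ¬a3))) = True
    ((a2 ∧ ¬a5) ∧ a6) ∧ (a4 → a1) = False
      (a2 ∧ ¬a5) ∧ a6 = False
        a2 ∧ ¬a5 = False
          ¬a5 = False
      a4 → a1 = True
    (¬a2 ∨ (a4 ∧ a3)) → ((a5 ∨ a4) ∧ (a6 → ¬a3)) = True
      ¬a2 ∨ (a4 ∧ a3) = True
        ¬a2 = True
        a4 ∧ a3 = False
      (a5 ∨ a4) ∧ (a6 → ¬a3) = True
        a5 ∨ a4 = True
        a6 → ¬a3 = True
          ¬a3 = True
  (((¬a6 ↔ a5) ∨ a2) → (a1 ∧ (a3 ∧ ¬a5))) ∧ (((a1 ∨ a2) ↔ a5) ∨ ((¬a5 ∨ a4) ∧ ¬a4)) = True
    ((¬a6 ↔ a5) ∨ a2) → (a1 ∧ (a3 ∧ ¬a5)) = True
      (¬a6 ↔ a5) ∨ a2 = False
        ¬a6 ↔ a5 = False
          ¬a6 = False
      a1 ∧ (a3 ∧ ¬a5) = False
        a3 ∧ ¬a5 = False
          ¬a5 = False
    ((a1 ∨ a2) ↔ a5) ∨ ((¬a5 ∨ a4) ∧ ¬a4) = True
      (a1 ∨ a2) ↔ a5 = True
        a1 ∨ a2 = True
      (¬a5 ∨ a4) ∧ ¬a4 = False
        ¬a5 ∨ a4 = True
          ¬a5 = False
        ¬a4 = False
Both conjuncts True, so the formula holds.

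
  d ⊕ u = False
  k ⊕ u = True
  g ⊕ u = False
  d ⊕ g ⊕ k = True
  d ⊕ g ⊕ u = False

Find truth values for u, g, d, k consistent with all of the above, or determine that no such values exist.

u=F, g=F, d=F, k=T

d ⊕ u = F ⊕ F = False ✓
k ⊕ u = T ⊕ F = True ✓
g ⊕ u = F ⊕ F = False ✓
d ⊕ g ⊕ k = F ⊕ F ⊕ T = True ✓
d ⊕ g ⊕ u = F ⊕ F ⊕ F = False ✓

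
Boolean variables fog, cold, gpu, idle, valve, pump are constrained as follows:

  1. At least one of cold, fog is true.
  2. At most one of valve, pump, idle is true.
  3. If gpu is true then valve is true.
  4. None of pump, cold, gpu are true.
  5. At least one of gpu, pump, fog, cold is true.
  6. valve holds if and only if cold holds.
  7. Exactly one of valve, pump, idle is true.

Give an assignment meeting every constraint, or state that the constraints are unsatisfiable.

fog: True; cold: False; gpu: False; idle: True; valve: False; pump: False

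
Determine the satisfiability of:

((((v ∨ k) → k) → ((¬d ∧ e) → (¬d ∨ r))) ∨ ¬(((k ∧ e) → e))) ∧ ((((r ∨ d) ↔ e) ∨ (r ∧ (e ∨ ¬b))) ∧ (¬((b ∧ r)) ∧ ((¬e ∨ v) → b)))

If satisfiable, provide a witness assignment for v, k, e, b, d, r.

v=F, k=T, e=T, b=F, d=T, r=T

  (((v ∨ k) → k) → ((¬d ∧ e) → (¬d ∨ r))) ∨ ¬(((k ∧ e) → e)) = True
    ((v ∨ k) → k) → ((¬d ∧ e) → (¬d ∨ r)) = True
      (v ∨ k) → k = True
        v ∨ k = True
      (¬d ∧ e) → (¬d ∨ r) = True
        ¬d ∧ e = False
          ¬d = False
        ¬d ∨ r = True
          ¬d = False
    ¬(((k ∧ e) → e)) = False
      (k ∧ e) → e = True
        k ∧ e = True
  (((r ∨ d) ↔ e) ∨ (r ∧ (e ∨ ¬b))) ∧ (¬((b ∧ r)) ∧ ((¬e ∨ v) → b)) = True
    ((r ∨ d) ↔ e) ∨ (r ∧ (e ∨ ¬b)) = True
      (r ∨ d) ↔ e = True
        r ∨ d = True
      r ∧ (e ∨ ¬b) = True
        e ∨ ¬b = True
          ¬b = True
    ¬((b ∧ r)) ∧ ((¬e ∨ v) → b) = True
      ¬((b ∧ r)) = True
        b ∧ r = False
      (¬e ∨ v) → b = True
        ¬e ∨ v = False
          ¬e = False
Both conjuncts True, so the formula holds.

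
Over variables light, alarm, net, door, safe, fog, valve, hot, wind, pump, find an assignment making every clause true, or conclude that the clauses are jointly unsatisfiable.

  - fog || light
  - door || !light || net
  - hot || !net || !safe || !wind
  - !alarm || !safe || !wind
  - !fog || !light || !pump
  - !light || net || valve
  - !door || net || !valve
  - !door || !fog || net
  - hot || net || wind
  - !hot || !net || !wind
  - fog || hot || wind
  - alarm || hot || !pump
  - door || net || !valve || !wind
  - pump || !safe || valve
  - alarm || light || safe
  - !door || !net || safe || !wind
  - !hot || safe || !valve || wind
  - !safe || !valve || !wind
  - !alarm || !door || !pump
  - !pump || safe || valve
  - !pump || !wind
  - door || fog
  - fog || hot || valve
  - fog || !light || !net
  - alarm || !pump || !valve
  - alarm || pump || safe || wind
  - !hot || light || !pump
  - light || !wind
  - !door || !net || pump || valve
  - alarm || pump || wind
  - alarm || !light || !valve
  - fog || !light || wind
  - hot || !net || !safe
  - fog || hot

Set light = True.
Set alarm = True.
Try net = False:
  (door || !light || net) forces door = True.
  (!light || net || valve) forces valve = True.
  clause (!door || net || !valve) is falsified — backtrack.
So net = True.
  then (fog || !light || !net) forces fog = True.
  then (!fog || !light || !pump) forces pump = False.
Set door = False.
Set safe = False.
Set valve = False.
Set hot = False.
Set wind = False.
All clauses satisfied.

light = True; alarm = True; net = True; door = False; safe = False; fog = True; valve = False; hot = False; wind = False; pump = False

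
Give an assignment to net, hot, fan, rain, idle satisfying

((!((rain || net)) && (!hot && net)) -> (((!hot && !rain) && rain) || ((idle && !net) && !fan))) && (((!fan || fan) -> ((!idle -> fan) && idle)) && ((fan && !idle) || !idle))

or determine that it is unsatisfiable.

The formula is unsatisfiable.

Case idle = True: the conjunct (fan && !idle) || !idle becomes (fan && False) || !True = False.
Case idle = False: the formula simplifies to ((!((rain || net)) && (!hot && net)) -> ((!hot && !rain) && rain)) && !((!fan || fan)).
  fan = True: the conjunct !((!fan || fan)) becomes !((False || True)) = False.
  fan = False: the conjunct !((!fan || fan)) becomes !((True || False)) = False.
Both cases fail — unsatisfiable.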